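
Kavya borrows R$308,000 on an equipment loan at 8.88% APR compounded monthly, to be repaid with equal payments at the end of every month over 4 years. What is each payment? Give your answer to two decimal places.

Periodic rate i = 0.0888/12 = 0.0074; n = 4 × 12 = 48 periods.
Annuity-PV factor = 40.276942; PMT = 308000 / 40.276942 = 7,647.0552

R$7,647.06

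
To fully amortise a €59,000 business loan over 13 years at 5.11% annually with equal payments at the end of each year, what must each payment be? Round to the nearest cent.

€6,322.55

PMT = 59000 / ( [1 − (1+0.0511)^(−13)] / 0.0511 ) = 59000 / 9.331672 = 6,322.5541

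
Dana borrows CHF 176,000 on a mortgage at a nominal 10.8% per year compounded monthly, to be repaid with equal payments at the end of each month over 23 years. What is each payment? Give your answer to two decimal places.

CHF 1,729.90

i = 0.108/12 = 0.009 per month; n = 23·12 = 276.
PMT = 176000 / ( [1 − (1+0.009)^(−276)] / 0.009 ) = 176000 / 101.739902 = 1,729.9014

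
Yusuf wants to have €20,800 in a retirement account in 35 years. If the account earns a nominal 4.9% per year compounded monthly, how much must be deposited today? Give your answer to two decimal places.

€3,756.34

With 12 periods per year: i = 0.00408333, n = 420.
Discount factor = (1+0.00408333)^(−420) = 0.180593; PV = 20,800 × 0.180593 = 3,756.3395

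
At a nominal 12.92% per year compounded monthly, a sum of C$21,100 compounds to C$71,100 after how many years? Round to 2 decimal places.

9.45 years

Periodic rate i = 0.1292/12 = 0.0107667.
(1+i)^n = 71100/21100 = 3.36967, so n = ln 3.36967 / ln 1.01077 = 113.4374 months
= 113.4374/12 years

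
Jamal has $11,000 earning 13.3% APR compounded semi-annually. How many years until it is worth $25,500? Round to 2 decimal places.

Periodic rate i = 0.133/2 = 0.0665.
n = ln(25500/11000) / ln(1+0.0665) = ln(2.31818) / 0.064382 = 13.0592 half-years
= 13.0592/2 years

6.53 years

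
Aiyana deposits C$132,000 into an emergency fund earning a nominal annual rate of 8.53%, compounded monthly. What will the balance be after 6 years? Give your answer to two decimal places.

C$219,816.14

Periodic rate i = 0.0853/12 = 0.00710833; n = 6 × 12 = 72 periods.
132,000 × (1+0.00710833)^72 = 132,000 × 1.665274 = 219,816.1411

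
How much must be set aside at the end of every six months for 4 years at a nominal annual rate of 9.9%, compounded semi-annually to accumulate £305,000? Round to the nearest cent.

Periodic rate i = 0.099/2 = 0.0495; n = 4 × 2 = 8 periods.
FV-annuity factor = 9.532049; PMT = 305000 / 9.532049 = 31,997.3185

£31,997.32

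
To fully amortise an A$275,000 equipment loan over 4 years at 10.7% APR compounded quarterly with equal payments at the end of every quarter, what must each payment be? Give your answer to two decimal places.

i = 0.107/4 = 0.02675 per quarter; n = 4·4 = 16.
PMT = 275000 / ( [1 − (1+0.02675)^(−16)] / 0.02675 ) = 275000 / 12.878961 = 21,352.6548

A$21,352.65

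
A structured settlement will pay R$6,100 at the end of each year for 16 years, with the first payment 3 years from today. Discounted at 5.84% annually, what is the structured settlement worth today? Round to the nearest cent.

R$55,640.45

PV at t=2 (ordinary 16-year annuity): 6100 × a(16|0.0584) = 6100 × 10.217872 = 62,329.0165
Discount back 2 years: 62,329.0165 × (1+0.0584)^(−2) = 62,329.0165 × 0.892689 = 55,640.4472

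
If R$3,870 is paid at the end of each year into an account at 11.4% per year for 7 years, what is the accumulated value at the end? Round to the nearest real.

FV = PMT · [(1+i)^n − 1] / i = 3870 · 9.904398 = 38,330.0196

R$38,330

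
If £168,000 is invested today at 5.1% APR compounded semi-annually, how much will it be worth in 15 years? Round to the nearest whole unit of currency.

£357,585

With 2 periods per year: i = 0.0255, n = 30.
FV = PV·(1+i)^n = 168,000 × 2.128482 = 357,584.9425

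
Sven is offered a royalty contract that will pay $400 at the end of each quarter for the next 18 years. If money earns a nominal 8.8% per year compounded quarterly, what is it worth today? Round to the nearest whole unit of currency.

Periodic rate i = 0.088/4 = 0.022; n = 18 × 4 = 72 periods.
Annuity factor a(72|0.022) = 35.967897; PV = 400 × 35.967897 = 14,387.1587

$14,387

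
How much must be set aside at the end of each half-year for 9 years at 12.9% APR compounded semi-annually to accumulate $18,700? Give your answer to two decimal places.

$579.74

Periodic rate i = 0.129/2 = 0.0645; n = 9 × 2 = 18 periods.
FV-annuity factor = 32.255899; PMT = 18700 / 32.255899 = 579.7389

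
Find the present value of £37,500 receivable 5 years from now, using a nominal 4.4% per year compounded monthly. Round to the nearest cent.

With 12 periods per year: i = 0.00366667, n = 60.
PV = FV·(1+i)^(−n) = 37,500 × 0.802842 = 30,106.5659

£30,106.57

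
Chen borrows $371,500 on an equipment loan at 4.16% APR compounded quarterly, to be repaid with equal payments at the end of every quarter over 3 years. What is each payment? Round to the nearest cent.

$33,090.80

i = 0.0416/4 = 0.0104 per quarter; n = 3·4 = 12.
PMT = 371500 / ( [1 − (1+0.0104)^(−12)] / 0.0104 ) = 371500 / 11.226684 = 33,090.8027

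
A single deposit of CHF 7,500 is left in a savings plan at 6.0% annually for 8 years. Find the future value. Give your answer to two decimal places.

CHF 11,953.86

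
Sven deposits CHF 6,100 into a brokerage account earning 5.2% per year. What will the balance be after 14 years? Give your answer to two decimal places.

6,100 × (1+0.052)^14 = 6,100 × 2.033388 = 12,403.6697

CHF 12,403.67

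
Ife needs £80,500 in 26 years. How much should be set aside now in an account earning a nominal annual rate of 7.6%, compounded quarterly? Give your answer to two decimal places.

With 4 periods per year: i = 0.019, n = 104.
Discount factor = (1+0.019)^(−104) = 0.141216; PV = 80,500 × 0.141216 = 11,367.9131

£11,367.91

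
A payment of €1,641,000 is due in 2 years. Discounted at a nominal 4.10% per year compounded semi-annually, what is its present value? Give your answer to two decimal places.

€1,513,061.37

i = 0.041/2 = 0.0205 per half-year; n = 2·2 = 4.
PV = FV·(1+i)^(−n) = 1,641,000 × 0.922036 = 1,513,061.3749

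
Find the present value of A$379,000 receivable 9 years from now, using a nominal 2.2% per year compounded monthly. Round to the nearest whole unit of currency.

A$310,977

i = 0.022/12 = 0.00183333 per month; n = 9·12 = 108.
Discount factor = (1+0.00183333)^(−108) = 0.820519; PV = 379,000 × 0.820519 = 310,976.5426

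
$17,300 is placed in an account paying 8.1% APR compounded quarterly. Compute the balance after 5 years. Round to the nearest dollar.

$25,833

With 4 periods per year: i = 0.02025, n = 20.
17,300 × (1+0.02025)^20 = 17,300 × 1.493248 = 25,833.1980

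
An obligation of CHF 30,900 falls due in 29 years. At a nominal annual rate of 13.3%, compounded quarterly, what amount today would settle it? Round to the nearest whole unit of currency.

i = 0.133/4 = 0.03325 per quarter; n = 29·4 = 116.
PV = FV·(1+i)^(−n) = 30,900 × 0.022499 = 695.2331

CHF 695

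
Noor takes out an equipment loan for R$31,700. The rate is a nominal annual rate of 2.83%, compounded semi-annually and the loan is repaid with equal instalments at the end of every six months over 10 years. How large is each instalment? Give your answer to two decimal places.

i = 0.0283/2 = 0.01415 per half-year; n = 10·2 = 20.
Annuity-PV factor = 17.313364; PMT = 31700 / 17.313364 = 1,830.9556

R$1,830.96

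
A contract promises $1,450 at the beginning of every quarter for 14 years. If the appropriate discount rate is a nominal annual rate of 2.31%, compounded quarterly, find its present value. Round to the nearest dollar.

$69,609

i = 0.0231/4 = 0.005775 per quarter; n = 14·4 = 56.
PV = PMT · [1 − (1+i)^(−n)] / i × (1+i) = 1450 · 48.005887 = 69,608.5366
(Beginning-of-period payments → annuity-due factor ×(1+i).)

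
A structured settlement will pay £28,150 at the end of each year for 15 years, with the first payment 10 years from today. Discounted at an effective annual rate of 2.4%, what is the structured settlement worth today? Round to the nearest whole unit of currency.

£283,627

Value one period before first payment (t=9): 28150 × [1 − (1+0.024)^(−15)] / 0.024 = 28150 × 12.472949 = 351,113.5048
Discount back 9 years: 351,113.5048 × (1+0.024)^(−9) = 351,113.5048 × 0.807794 = 283,627.2304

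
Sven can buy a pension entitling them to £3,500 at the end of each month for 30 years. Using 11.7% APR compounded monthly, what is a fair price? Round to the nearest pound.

Periodic rate i = 0.117/12 = 0.00975; n = 30 × 12 = 360 periods.
PV = 3500 × [1 − (1+0.00975)^(−360)] / 0.00975 = 3500 × 99.445176 = 348,058.1167

£348,058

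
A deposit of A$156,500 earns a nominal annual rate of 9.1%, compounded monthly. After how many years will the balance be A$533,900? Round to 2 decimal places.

13.54 years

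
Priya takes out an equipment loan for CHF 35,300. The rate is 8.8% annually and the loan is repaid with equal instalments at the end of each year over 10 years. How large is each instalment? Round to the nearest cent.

CHF 5,452.12

PMT = 35300 / ( [1 − (1+0.088)^(−10)] / 0.088 ) = 35300 / 6.474543 = 5,452.1227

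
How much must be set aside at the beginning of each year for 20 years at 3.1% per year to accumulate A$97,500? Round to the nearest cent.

FV-annuity factor × (1+i) = 27.986884; PMT = 97500 / 27.986884 = 3,483.7747

A$3,483.77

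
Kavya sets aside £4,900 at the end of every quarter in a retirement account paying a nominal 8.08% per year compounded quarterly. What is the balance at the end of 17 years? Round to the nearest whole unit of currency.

i = 0.0808/4 = 0.0202 per quarter; n = 17·4 = 68.
Accumulation factor s(68|0.0202) = 143.358679; FV = 4900 × 143.358679 = 702,457.5279

£702,458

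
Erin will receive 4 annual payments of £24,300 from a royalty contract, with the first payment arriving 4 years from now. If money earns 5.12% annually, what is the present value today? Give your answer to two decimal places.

£73,973.02

PV at t=3 (ordinary 4-year annuity): 24300 × a(4|0.0512) = 24300 × 3.536088 = 85,926.9499
PV₀ = 85,926.9499 / (1+0.0512)^3 = 85,926.9499 / 1.161599 = 73,973.0183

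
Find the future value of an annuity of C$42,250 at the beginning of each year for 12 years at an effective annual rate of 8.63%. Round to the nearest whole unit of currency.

FV = PMT · [(1+i)^n − 1] / i × (1+i) = 42250 · 21.401354 = 904,207.2117
(Beginning-of-period payments → annuity-due factor ×(1+i).)

C$904,207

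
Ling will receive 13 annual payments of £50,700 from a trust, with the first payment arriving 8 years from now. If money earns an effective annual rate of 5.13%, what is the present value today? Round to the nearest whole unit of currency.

PV at t=7 (ordinary 13-year annuity): 50700 × a(13|0.0513) = 50700 × 9.320483 = 472,548.4880
PV₀ = 472,548.4880 / (1+0.0513)^7 = 472,548.4880 / 1.419341 = 332,935.2100

£332,935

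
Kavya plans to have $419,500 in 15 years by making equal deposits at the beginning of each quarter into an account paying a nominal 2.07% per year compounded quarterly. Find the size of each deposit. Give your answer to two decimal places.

$5,949.44

With 4 periods per year: i = 0.005175, n = 60.
FV-annuity factor × (1+i) = 70.510890; PMT = 419500 / 70.510890 = 5,949.4356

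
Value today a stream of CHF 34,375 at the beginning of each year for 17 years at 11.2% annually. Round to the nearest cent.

PV = PMT · [1 − (1+i)^(−n)] / i × (1+i) = 34375 · 8.295123 = 285,144.8591
(Beginning-of-period payments → annuity-due factor ×(1+i).)

CHF 285,144.86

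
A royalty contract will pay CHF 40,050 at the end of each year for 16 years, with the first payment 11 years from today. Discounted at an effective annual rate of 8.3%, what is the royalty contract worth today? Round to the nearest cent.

Value one period before first payment (t=10): 40050 × [1 − (1+0.083)^(−16)] / 0.083 = 40050 × 8.684111 = 347,798.6276
Discount back 10 years: 347,798.6276 × (1+0.083)^(−10) = 347,798.6276 × 0.450521 = 156,690.7278

CHF 156,690.73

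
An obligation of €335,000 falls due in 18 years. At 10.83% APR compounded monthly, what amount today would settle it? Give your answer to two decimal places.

i = 0.1083/12 = 0.009025 per month; n = 18·12 = 216.
PV = FV·(1+i)^(−n) = 335,000 × 0.143610 = 48,109.2578

€48,109.26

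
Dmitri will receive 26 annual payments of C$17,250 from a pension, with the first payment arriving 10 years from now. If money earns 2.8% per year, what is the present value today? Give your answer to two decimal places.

C$246,145.78

PV at t=9 (ordinary 26-year annuity): 17250 × a(26|0.028) = 17250 × 18.295375 = 315,595.2226
PV₀ = 315,595.2226 / (1+0.028)^9 = 315,595.2226 / 1.282148 = 246,145.7765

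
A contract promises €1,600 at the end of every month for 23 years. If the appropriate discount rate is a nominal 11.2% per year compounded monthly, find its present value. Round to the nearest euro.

€158,230

i = 0.112/12 = 0.00933333 per month; n = 23·12 = 276.
PV = PMT · [1 − (1+i)^(−n)] / i = 1600 · 98.893708 = 158,229.9321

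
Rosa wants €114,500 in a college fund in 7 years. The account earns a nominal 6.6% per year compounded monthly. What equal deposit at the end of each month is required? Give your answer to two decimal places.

€1,076.06

Periodic rate i = 0.066/12 = 0.0055; n = 7 × 12 = 84 periods.
PMT = 114500 / ( [(1+0.0055)^84 − 1] / 0.0055 ) = 114500 / 106.406790 = 1,076.0592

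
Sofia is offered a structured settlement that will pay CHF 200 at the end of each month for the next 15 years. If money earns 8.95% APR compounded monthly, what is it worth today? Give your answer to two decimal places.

CHF 19,776.64

Periodic rate i = 0.0895/12 = 0.00745833; n = 15 × 12 = 180 periods.
PV = PMT · [1 − (1+i)^(−n)] / i = 200 · 98.883180 = 19,776.6359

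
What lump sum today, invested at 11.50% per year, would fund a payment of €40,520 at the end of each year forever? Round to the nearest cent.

PV = C/r = 40520/0.115 = 352,347.8261

€352,347.83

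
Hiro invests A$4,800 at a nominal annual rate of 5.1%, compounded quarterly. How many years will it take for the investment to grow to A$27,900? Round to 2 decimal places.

34.73 years

Periodic rate i = 0.051/4 = 0.01275.
n = ln(27900/4800) / ln(1+0.01275) = ln(5.81250) / 0.012669 = 138.9182 quarters
= 138.9182/4 years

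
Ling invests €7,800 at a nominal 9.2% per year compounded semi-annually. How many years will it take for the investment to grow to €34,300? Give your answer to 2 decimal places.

16.47 years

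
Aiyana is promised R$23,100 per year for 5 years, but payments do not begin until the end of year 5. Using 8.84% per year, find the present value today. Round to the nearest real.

Value one period before first payment (t=4): 23100 × [1 − (1+0.0884)^(−5)] / 0.0884 = 23100 × 3.905853 = 90,225.2021
Discount back 4 years: 90,225.2021 × (1+0.0884)^(−4) = 90,225.2021 × 0.712600 = 64,294.4864

R$64,294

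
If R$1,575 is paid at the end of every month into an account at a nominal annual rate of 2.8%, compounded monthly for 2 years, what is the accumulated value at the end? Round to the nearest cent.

R$38,831.87

i = 0.028/12 = 0.00233333 per month; n = 2·12 = 24.
Accumulation factor s(24|0.00233333) = 24.655156; FV = 1575 × 24.655156 = 38,831.8704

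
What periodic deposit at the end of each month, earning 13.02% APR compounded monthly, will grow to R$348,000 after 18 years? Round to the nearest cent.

R$406.52

Periodic rate i = 0.1302/12 = 0.01085; n = 18 × 12 = 216 periods.
FV-annuity factor = 856.035942; PMT = 348000 / 856.035942 = 406.5250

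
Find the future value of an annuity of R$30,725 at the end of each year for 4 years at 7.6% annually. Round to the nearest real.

R$137,634

FV = PMT · [(1+i)^n − 1] / i = 30725 · 4.479543 = 137,633.9579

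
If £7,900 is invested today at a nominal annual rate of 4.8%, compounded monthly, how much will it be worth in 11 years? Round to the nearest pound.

Periodic rate i = 0.048/12 = 0.004; n = 11 × 12 = 132 periods.
FV = 7,900 × (1 + 0.004)^132 = 13,380.6491

£13,381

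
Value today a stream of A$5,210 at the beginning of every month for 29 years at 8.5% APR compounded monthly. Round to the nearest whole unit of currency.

i = 0.085/12 = 0.00708333 per month; n = 29·12 = 348.
PV = 5210 × [1 − (1+0.00708333)^(−348)] / 0.00708333 × (1+i) = 5210 × 129.984736 = 677,220.4741
(annuity-due: payments at period start, so ×(1+i).)

A$677,220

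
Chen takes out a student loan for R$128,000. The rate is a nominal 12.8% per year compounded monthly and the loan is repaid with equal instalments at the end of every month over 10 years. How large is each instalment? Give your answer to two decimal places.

R$1,896.11

Periodic rate i = 0.128/12 = 0.0106667; n = 10 × 12 = 120 periods.
PMT = 128000 / ( [1 − (1+0.0106667)^(−120)] / 0.0106667 ) = 128000 / 67.506714 = 1,896.1077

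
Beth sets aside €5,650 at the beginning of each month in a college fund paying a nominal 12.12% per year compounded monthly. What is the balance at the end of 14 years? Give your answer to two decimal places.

Periodic rate i = 0.1212/12 = 0.0101; n = 14 × 12 = 168 periods.
Accumulation factor s(168|0.0101) × (1+i) = 441.064944; FV = 5650 × 441.064944 = 2,492,016.9317
(annuity-due: payments at period start, so ×(1+i).)

€2,492,016.93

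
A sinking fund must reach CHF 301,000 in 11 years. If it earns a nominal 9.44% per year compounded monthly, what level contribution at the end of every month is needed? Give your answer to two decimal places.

CHF 1,305.88

With 12 periods per year: i = 0.00786667, n = 132.
PMT = 301000 / ( [(1+0.00786667)^132 − 1] / 0.00786667 ) = 301000 / 230.496638 = 1,305.8759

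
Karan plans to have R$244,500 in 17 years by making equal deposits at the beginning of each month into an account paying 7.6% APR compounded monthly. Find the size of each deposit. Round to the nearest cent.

With 12 periods per year: i = 0.00633333, n = 204.
FV-annuity factor × (1+i) = 417.139910; PMT = 244500 / 417.139910 = 586.1343

R$586.13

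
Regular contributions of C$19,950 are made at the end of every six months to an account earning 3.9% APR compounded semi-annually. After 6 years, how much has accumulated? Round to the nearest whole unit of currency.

With 2 periods per year: i = 0.0195, n = 12.
Accumulation factor s(12|0.0195) = 13.374443; FV = 19950 × 13.374443 = 266,820.1284

C$266,820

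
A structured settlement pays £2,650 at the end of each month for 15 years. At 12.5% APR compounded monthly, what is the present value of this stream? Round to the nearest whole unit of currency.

i = 0.125/12 = 0.0104167 per month; n = 15·12 = 180.
Annuity factor a(180|0.0104167) = 81.134449; PV = 2650 × 81.134449 = 215,006.2898

£215,006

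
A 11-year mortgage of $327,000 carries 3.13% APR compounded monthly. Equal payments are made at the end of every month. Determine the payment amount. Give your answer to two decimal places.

Periodic rate i = 0.0313/12 = 0.00260833; n = 11 × 12 = 132 periods.
Annuity-PV factor = 111.552448; PMT = 327000 / 111.552448 = 2,931.3566

$2,931.36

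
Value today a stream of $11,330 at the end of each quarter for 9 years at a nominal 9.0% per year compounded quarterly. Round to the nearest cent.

i = 0.09/4 = 0.0225 per quarter; n = 9·4 = 36.
PV = 11330 × [1 − (1+0.0225)^(−36)] / 0.0225 = 11330 × 24.494666 = 277,524.5634

$277,524.56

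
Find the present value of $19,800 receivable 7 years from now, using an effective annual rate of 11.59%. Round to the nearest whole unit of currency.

$9,189

PV = FV·(1+i)^(−n) = 19,800 × 0.464112 = 9,189.4231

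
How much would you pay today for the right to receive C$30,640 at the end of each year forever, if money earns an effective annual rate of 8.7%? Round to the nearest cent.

PV = PMT / i = 30640 / 0.087 = 352,183.9080

C$352,183.91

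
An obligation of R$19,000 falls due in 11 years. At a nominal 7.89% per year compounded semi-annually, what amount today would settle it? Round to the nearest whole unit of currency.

R$8,111

i = 0.0789/2 = 0.03945 per half-year; n = 11·2 = 22.
PV = 19,000 / (1 + 0.03945)^22 = 19,000 / 2.342498 = 8,110.9985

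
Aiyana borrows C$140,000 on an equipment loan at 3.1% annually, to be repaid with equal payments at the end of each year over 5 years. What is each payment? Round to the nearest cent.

Annuity-PV factor = 4.566660; PMT = 140000 / 4.566660 = 30,656.9773

C$30,656.98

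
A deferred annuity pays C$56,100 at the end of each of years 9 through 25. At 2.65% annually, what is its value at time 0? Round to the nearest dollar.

C$616,409

PV at t=8 (ordinary 17-year annuity): 56100 × a(17|0.0265) = 56100 × 13.544955 = 759,871.9956
PV₀ = 759,871.9956 / (1+0.0265)^8 = 759,871.9956 / 1.232740 = 616,408.7708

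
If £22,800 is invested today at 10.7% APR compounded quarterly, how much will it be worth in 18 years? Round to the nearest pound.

Periodic rate i = 0.107/4 = 0.02675; n = 18 × 4 = 72 periods.
FV = 22,800 × (1 + 0.02675)^72 = 152,543.6300

£152,544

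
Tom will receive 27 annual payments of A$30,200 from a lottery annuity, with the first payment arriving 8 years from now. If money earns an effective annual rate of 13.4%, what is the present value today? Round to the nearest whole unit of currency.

PV at t=7 (ordinary 27-year annuity): 30200 × a(27|0.134) = 30200 × 7.212455 = 217,816.1300
PV₀ = 217,816.1300 / (1+0.134)^7 = 217,816.1300 / 2.411523 = 90,323.0628

A$90,323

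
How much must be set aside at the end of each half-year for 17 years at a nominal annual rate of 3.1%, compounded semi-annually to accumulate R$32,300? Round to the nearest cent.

Periodic rate i = 0.031/2 = 0.0155; n = 17 × 2 = 34 periods.
PMT = 32300 / ( [(1+0.0155)^34 − 1] / 0.0155 ) = 32300 / 44.323197 = 728.7380

R$728.74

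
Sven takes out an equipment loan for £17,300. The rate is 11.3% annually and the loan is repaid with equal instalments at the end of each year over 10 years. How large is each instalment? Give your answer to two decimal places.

Annuity-PV factor = 5.815877; PMT = 17300 / 5.815877 = 2,974.6161

£2,974.62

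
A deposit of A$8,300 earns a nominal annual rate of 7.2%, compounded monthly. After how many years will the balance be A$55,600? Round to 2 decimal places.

Periodic rate i = 0.072/12 = 0.006.
n = ln(55600/8300) / ln(1+0.006) = ln(6.69880) / 0.005982 = 317.9380 months
= 317.9380/12 years

26.49 years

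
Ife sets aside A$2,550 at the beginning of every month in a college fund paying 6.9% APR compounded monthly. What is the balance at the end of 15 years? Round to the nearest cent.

i = 0.069/12 = 0.00575 per month; n = 15·12 = 180.
FV = 2550 × [(1+0.00575)^180 − 1] / 0.00575 × (1+i) = 2550 × 316.028315 = 805,872.2042
(Beginning-of-period payments → annuity-due factor ×(1+i).)

A$805,872.20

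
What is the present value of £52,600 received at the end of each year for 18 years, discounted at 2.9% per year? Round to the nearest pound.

£729,589

Annuity factor a(18|0.029) = 13.870515; PV = 52600 × 13.870515 = 729,589.1151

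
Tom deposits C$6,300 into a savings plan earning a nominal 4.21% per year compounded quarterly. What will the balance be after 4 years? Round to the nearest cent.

Periodic rate i = 0.0421/4 = 0.010525; n = 4 × 4 = 16 periods.
FV = 6,300 × (1 + 0.010525)^16 = 7,448.9240

C$7,448.92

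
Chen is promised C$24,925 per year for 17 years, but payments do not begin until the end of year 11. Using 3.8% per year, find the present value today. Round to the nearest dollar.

C$212,109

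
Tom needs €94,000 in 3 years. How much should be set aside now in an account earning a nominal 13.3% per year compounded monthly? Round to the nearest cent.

Periodic rate i = 0.133/12 = 0.0110833; n = 3 × 12 = 36 periods.
Discount factor = (1+0.0110833)^(−36) = 0.672465; PV = 94,000 × 0.672465 = 63,211.7186

€63,211.72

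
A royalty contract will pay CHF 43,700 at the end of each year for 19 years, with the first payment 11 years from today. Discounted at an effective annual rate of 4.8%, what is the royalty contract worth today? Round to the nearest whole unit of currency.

PV at t=10 (ordinary 19-year annuity): 43700 × a(19|0.048) = 43700 × 12.284745 = 536,843.3663
Discount back 10 years: 536,843.3663 × (1+0.048)^(−10) = 536,843.3663 × 0.625730 = 335,919.1513

CHF 335,919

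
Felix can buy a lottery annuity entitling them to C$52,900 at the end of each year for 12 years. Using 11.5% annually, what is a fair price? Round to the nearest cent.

PV = 52900 × [1 − (1+0.115)^(−12)] / 0.115 = 52900 × 6.340583 = 335,416.8169

C$335,416.82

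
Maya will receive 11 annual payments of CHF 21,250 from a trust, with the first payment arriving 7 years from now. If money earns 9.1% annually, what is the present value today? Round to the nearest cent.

Value one period before first payment (t=6): 21250 × [1 − (1+0.091)^(−11)] / 0.091 = 21250 × 6.773149 = 143,929.4233
PV₀ = 143,929.4233 / (1+0.091)^6 = 143,929.4233 / 1.686353 = 85,349.5197

CHF 85,349.52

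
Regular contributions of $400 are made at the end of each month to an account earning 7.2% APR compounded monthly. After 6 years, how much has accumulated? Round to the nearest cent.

$35,889.87

i = 0.072/12 = 0.006 per month; n = 6·12 = 72.
FV = PMT · [(1+i)^n − 1] / i = 400 · 89.724679 = 35,889.8715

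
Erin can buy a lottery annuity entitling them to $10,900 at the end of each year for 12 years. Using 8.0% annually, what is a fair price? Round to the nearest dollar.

$82,143

PV = PMT · [1 − (1+i)^(−n)] / i = 10900 · 7.536078 = 82,143.2504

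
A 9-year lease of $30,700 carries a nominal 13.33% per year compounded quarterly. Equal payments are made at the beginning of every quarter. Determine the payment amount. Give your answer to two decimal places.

Periodic rate i = 0.1333/4 = 0.033325; n = 9 × 4 = 36 periods.
PMT = 30700 / ( [1 − (1+0.033325)^(−36)] / 0.033325 × (1+i) ) = 30700 / 21.480921 = 1,429.1752

$1,429.18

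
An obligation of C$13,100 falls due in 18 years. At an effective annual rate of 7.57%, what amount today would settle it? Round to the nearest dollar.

PV = FV·(1+i)^(−n) = 13,100 × 0.268880 = 3,522.3318

C$3,522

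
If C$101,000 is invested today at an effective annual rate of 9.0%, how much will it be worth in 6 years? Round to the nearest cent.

101,000 × (1+0.09)^6 = 101,000 × 1.677100 = 169,387.1112

C$169,387.11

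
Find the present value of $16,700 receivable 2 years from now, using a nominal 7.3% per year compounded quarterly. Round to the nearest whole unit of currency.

$14,450

Periodic rate i = 0.073/4 = 0.01825; n = 2 × 4 = 8 periods.
PV = 16,700 / (1 + 0.01825)^8 = 16,700 / 1.155674 = 14,450.4417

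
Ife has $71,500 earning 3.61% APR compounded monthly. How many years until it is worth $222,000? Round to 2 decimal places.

31.43 years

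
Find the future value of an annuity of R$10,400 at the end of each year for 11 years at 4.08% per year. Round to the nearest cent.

Accumulation factor s(11|0.0408) = 13.542412; FV = 10400 × 13.542412 = 140,841.0881

R$140,841.09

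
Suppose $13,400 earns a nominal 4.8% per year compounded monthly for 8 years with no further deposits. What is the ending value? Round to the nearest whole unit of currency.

$19,658

With 12 periods per year: i = 0.004, n = 96.
FV = PV·(1+i)^n = 13,400 × 1.467021 = 19,658.0859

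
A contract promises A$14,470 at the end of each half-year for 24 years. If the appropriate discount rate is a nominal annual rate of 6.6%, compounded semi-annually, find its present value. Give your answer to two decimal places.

A$346,198.14

i = 0.066/2 = 0.033 per half-year; n = 24·2 = 48.
Annuity factor a(48|0.033) = 23.925234; PV = 14470 × 23.925234 = 346,198.1396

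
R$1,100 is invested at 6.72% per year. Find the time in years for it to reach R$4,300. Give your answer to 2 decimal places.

n = ln(4300/1100) / ln(1+0.0672) = ln(3.90909) / 0.065038 = 20.9615 years

20.96 years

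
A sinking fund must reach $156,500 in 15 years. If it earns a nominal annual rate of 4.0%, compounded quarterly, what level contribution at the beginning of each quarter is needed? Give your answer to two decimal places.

$1,897.28

i = 0.04/4 = 0.01 per quarter; n = 15·4 = 60.
FV-annuity factor × (1+i) = 82.486367; PMT = 156500 / 82.486367 = 1,897.2832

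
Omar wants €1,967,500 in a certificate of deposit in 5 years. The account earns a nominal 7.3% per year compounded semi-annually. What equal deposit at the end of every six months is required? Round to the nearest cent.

€166,553.19

i = 0.073/2 = 0.0365 per half-year; n = 5·2 = 10.
FV-annuity factor = 11.813043; PMT = 1.9675e+06 / 11.813043 = 166,553.1924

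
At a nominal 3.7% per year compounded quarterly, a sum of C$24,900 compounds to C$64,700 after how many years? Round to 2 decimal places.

25.93 years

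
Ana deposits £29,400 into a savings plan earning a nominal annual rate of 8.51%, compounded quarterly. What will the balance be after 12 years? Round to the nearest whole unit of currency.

£80,760

With 4 periods per year: i = 0.021275, n = 48.
FV = 29,400 × (1 + 0.021275)^48 = 80,760.1229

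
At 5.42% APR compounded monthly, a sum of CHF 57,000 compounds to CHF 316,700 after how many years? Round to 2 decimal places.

Periodic rate i = 0.0542/12 = 0.00451667.
(1+i)^n = 316700/57000 = 5.55614, so n = ln 5.55614 / ln 1.00452 = 380.5403 months
= 380.5403/12 years

31.71 years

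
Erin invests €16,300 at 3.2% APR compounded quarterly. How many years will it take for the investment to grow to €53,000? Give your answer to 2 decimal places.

36.99 years

Periodic rate i = 0.032/4 = 0.008.
n = ln(53000/16300) / ln(1+0.008) = ln(3.25153) / 0.007968 = 147.9796 quarters
= 147.9796/4 years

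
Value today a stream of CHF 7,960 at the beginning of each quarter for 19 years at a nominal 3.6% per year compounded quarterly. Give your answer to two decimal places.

With 4 periods per year: i = 0.009, n = 76.
PV = PMT · [1 − (1+i)^(−n)] / i × (1+i) = 7960 · 55.367101 = 440,722.1255
Payments are at the start of each period, so multiply by (1+i).

CHF 440,722.13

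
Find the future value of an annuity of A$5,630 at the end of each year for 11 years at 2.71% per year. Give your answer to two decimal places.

FV = 5630 × [(1+0.0271)^11 − 1] / 0.0271 = 5630 × 12.618502 = 71,042.1637

A$71,042.16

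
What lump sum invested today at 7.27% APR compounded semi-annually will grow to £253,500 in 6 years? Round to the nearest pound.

With 2 periods per year: i = 0.03635, n = 12.
Discount factor = (1+0.03635)^(−12) = 0.651512; PV = 253,500 × 0.651512 = 165,158.3528

£165,158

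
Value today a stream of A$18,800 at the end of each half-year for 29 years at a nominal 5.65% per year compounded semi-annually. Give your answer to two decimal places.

A$533,231.23

With 2 periods per year: i = 0.02825, n = 58.
Annuity factor a(58|0.02825) = 28.363363; PV = 18800 × 28.363363 = 533,231.2254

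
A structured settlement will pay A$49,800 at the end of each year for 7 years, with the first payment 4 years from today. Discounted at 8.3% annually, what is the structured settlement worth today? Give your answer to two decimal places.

A$202,039.29

PV at t=3 (ordinary 7-year annuity): 49800 × a(7|0.083) = 49800 × 5.153376 = 256,638.1391
Discount back 3 years: 256,638.1391 × (1+0.083)^(−3) = 256,638.1391 × 0.787254 = 202,039.2872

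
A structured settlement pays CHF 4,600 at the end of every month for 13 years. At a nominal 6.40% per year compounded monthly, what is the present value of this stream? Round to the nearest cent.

Periodic rate i = 0.064/12 = 0.00533333; n = 13 × 12 = 156 periods.
PV = PMT · [1 − (1+i)^(−n)] / i = 4600 · 105.723521 = 486,328.1983

CHF 486,328.20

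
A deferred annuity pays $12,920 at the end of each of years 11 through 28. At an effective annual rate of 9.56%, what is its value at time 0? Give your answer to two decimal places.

Value one period before first payment (t=10): 12920 × [1 − (1+0.0956)^(−18)] / 0.0956 = 12920 × 8.438137 = 109,020.7278
Discount back 10 years: 109,020.7278 × (1+0.0956)^(−10) = 109,020.7278 × 0.401310 = 43,751.0863

$43,751.09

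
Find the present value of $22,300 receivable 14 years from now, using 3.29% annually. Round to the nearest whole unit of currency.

$14,174

PV = 22,300 / (1 + 0.0329)^14 = 22,300 / 1.573316 = 14,173.8874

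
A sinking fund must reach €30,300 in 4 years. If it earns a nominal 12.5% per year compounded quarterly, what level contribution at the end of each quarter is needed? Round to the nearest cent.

€1,488.44

i = 0.125/4 = 0.03125 per quarter; n = 4·4 = 16.
FV-annuity factor = 20.356832; PMT = 30300 / 20.356832 = 1,488.4438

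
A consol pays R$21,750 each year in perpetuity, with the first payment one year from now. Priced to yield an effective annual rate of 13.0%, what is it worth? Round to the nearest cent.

PV = PMT / i = 21750 / 0.13 = 167,307.6923

R$167,307.69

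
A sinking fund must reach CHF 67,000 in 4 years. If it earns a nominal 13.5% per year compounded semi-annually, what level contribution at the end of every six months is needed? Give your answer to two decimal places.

CHF 6,589.38

With 2 periods per year: i = 0.0675, n = 8.
PMT = 67000 / ( [(1+0.0675)^8 − 1] / 0.0675 ) = 67000 / 10.167881 = 6,589.3770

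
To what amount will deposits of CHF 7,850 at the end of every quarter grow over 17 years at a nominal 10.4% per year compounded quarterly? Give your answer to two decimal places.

CHF 1,427,562.09

Periodic rate i = 0.104/4 = 0.026; n = 17 × 4 = 68 periods.
FV = PMT · [(1+i)^n − 1] / i = 7850 · 181.855043 = 1,427,562.0897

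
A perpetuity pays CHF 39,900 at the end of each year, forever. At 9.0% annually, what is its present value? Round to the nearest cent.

PV = C/r = 39900/0.09 = 443,333.3333

CHF 443,333.33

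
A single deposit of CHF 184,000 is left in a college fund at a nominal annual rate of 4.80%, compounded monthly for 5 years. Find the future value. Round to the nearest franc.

CHF 233,798

With 12 periods per year: i = 0.004, n = 60.
FV = PV·(1+i)^n = 184,000 × 1.270641 = 233,797.8922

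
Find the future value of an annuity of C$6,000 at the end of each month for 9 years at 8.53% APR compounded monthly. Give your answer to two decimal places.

With 12 periods per year: i = 0.00710833, n = 108.
FV = PMT · [(1+i)^n − 1] / i = 6000 · 161.635737 = 969,814.4208

C$969,814.42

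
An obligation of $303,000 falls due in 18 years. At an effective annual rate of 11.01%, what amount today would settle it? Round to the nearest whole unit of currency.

PV = FV·(1+i)^(−n) = 303,000 × 0.152575 = 46,230.0945

$46,230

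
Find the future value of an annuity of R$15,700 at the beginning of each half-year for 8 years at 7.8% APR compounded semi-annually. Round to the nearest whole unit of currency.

R$353,171

With 2 periods per year: i = 0.039, n = 16.
FV = PMT · [(1+i)^n − 1] / i × (1+i) = 15700 · 22.494963 = 353,170.9240
Payments are at the start of each period, so multiply by (1+i).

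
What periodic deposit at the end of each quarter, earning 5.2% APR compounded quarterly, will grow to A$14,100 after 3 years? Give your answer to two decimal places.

With 4 periods per year: i = 0.013, n = 12.
FV-annuity factor = 12.896290; PMT = 14100 / 12.896290 = 1,093.3377

A$1,093.34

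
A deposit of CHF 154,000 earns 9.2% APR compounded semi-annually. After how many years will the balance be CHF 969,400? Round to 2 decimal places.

20.45 years

Periodic rate i = 0.092/2 = 0.046.
n = ln(969400/154000) / ln(1+0.046) = ln(6.29481) / 0.044973 = 40.9070 half-years
= 40.9070/2 years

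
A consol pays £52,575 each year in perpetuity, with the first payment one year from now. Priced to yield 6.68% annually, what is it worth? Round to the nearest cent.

PV = C/r = 52575/0.0668 = 787,050.8982

£787,050.90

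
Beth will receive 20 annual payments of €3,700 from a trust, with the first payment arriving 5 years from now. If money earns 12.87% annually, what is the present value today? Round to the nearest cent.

€16,140.66

Value one period before first payment (t=4): 3700 × [1 − (1+0.1287)^(−20)] / 0.1287 = 3700 × 7.080005 = 26,196.0178
Discount back 4 years: 26,196.0178 × (1+0.1287)^(−4) = 26,196.0178 × 0.616149 = 16,140.6558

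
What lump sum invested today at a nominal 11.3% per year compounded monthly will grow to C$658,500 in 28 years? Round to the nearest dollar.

Periodic rate i = 0.113/12 = 0.00941667; n = 28 × 12 = 336 periods.
Discount factor = (1+0.00941667)^(−336) = 0.042887; PV = 658,500 × 0.042887 = 28,240.8305

C$28,241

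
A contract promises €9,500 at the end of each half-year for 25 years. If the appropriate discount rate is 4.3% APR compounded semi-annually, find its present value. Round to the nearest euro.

€289,326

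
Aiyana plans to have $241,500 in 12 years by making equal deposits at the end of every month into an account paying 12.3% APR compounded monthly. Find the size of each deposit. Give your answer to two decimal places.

i = 0.123/12 = 0.01025 per month; n = 12·12 = 144.
PMT = 241500 / ( [(1+0.01025)^144 − 1] / 0.01025 ) = 241500 / 326.113058 = 740.5407

$740.54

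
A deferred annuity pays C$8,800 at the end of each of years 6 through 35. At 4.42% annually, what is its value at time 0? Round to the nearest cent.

C$116,561.10

Value one period before first payment (t=5): 8800 × [1 − (1+0.0442)^(−30)] / 0.0442 = 8800 × 16.443316 = 144,701.1805
PV₀ = 144,701.1805 / (1+0.0442)^5 = 144,701.1805 / 1.241419 = 116,561.0980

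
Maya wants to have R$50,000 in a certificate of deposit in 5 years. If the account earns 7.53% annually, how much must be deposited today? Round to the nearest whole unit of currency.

R$34,779

PV = FV·(1+i)^(−n) = 50,000 × 0.695588 = 34,779.3752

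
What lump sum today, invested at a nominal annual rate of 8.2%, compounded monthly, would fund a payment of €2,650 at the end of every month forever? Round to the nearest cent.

Periodic rate i = 0.082/12 = 0.00683333.
PV = C/r = 2650/0.00683333 = 387,804.8780

€387,804.88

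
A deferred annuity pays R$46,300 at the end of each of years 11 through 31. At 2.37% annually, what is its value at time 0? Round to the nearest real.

Value one period before first payment (t=10): 46300 × [1 − (1+0.0237)^(−21)] / 0.0237 = 46300 × 16.393785 = 759,032.2528
Discount back 10 years: 759,032.2528 × (1+0.0237)^(−10) = 759,032.2528 × 0.791176 = 600,527.9115

R$600,528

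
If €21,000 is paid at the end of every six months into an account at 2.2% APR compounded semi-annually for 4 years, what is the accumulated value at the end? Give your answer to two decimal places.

€174,612.27

i = 0.022/2 = 0.011 per half-year; n = 4·2 = 8.
FV = 21000 × [(1+0.011)^8 − 1] / 0.011 = 21000 × 8.314870 = 174,612.2699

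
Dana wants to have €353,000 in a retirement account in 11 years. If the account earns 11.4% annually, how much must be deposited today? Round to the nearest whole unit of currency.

Discount factor = (1+0.114)^(−11) = 0.304974; PV = 353,000 × 0.304974 = 107,655.8430

€107,656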